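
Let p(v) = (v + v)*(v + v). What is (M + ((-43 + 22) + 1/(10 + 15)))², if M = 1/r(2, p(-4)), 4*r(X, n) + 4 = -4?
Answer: 1151329/2500 ≈ 460.53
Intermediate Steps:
p(v) = 4*v² (p(v) = (2*v)*(2*v) = 4*v²)
r(X, n) = -2 (r(X, n) = -1 + (¼)*(-4) = -1 - 1 = -2)
M = -½ (M = 1/(-2) = -½ ≈ -0.50000)
(M + ((-43 + 22) + 1/(10 + 15)))² = (-½ + ((-43 + 22) + 1/(10 + 15)))² = (-½ + (-21 + 1/25))² = (-½ - 524/25)² = (-1073/50)² = 1151329/2500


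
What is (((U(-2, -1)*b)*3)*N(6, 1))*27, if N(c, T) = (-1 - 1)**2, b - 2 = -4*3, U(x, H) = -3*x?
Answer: -19440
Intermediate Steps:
b = -10 (b = 2 - 4*3 = 2 - 12 = -10)
N(c, T) = 4 (N(c, T) = (-2)**2 = 4)
(((U(-2, -1)*b)*3)*N(6, 1))*27 = (((-3*(-2)*(-10))*3)*4)*27 = (((6*(-10))*3)*4)*27 = (-60*3*4)*27 = -180*4*27 = -720*27 = -19440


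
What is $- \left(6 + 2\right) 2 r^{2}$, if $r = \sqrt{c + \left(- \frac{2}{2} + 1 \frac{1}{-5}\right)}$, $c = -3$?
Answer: $\frac{336}{5} \approx 67.2$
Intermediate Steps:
$r = \frac{i \sqrt{105}}{5}$ ($r = \sqrt{-3 + \left(- \frac{2}{2} + 1 \frac{1}{-5}\right)} = \sqrt{-3 + \left(\left(-2\right) \frac{1}{2} + 1 \left(- \frac{1}{5}\right)\right)} = \sqrt{-3 - \frac{6}{5}} = \sqrt{- \frac{21}{5}} = \frac{i \sqrt{105}}{5} \approx 2.0494 i$)
$- \left(6 + 2\right) 2 r^{2} = - \left(6 + 2\right) 2 \left(\frac{i \sqrt{105}}{5}\right)^{2} = - 8 \cdot 2 \left(- \frac{21}{5}\right) = \left(-1\right) 16 \left(- \frac{21}{5}\right) = \left(-16\right) \left(- \frac{21}{5}\right) = \frac{336}{5}$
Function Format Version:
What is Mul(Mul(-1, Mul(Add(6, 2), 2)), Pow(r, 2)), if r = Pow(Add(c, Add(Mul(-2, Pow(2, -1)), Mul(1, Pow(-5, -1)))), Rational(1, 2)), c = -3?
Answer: Rational(336, 5) ≈ 67.200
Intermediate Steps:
r = Mul(Rational(1, 5), I, Pow(105, Rational(1, 2))) (r = Pow(Add(-3, Add(Mul(-2, Pow(2, -1)), Mul(1, Pow(-5, -1)))), Rational(1, 2)) = Pow(Add(-3, Add(Mul(-2, Rational(1, 2)), Mul(1, Rational(-1, 5)))), Rational(1, 2)) = Pow(Add(-3, Add(-1, Rational(-1, 5))), Rational(1, 2)) = Pow(Add(-3, Rational(-6, 5)), Rational(1, 2)) = Pow(Rational(-21, 5), Rational(1, 2)) = Mul(Rational(1, 5), I, Pow(105, Rational(1, 2))) ≈ Mul(2.0494, I))
Mul(Mul(-1, Mul(Add(6, 2), 2)), Pow(r, 2)) = Mul(Mul(-1, Mul(Add(6, 2), 2)), Pow(Mul(Rational(1, 5), I, Pow(105, Rational(1, 2))), 2)) = Mul(Mul(-1, Mul(8, 2)), Rational(-21, 5)) = Mul(Mul(-1, 16), Rational(-21, 5)) = Mul(-16, Rational(-21, 5)) = Rational(336, 5)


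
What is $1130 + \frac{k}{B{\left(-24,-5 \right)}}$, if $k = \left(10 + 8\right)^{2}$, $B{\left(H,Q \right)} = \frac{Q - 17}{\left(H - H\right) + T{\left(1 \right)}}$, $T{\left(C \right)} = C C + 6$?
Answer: $\frac{11296}{11} \approx 1026.9$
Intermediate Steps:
$T{\left(C \right)} = 6 + C^{2}$ ($T{\left(C \right)} = C^{2} + 6 = 6 + C^{2}$)
$B{\left(H,Q \right)} = - \frac{17}{7} + \frac{Q}{7}$ ($B{\left(H,Q \right)} = \frac{Q - 17}{\left(H - H\right) + \left(6 + 1^{2}\right)} = \frac{-17 + Q}{0 + \left(6 + 1\right)} = \frac{-17 + Q}{0 + 7} = \frac{-17 + Q}{7} = \left(-17 + Q\right) \frac{1}{7} = - \frac{17}{7} + \frac{Q}{7}$)
$k = 324$ ($k = 18^{2} = 324$)
$1130 + \frac{k}{B{\left(-24,-5 \right)}} = 1130 + \frac{324}{- \frac{17}{7} + \frac{1}{7} \left(-5\right)} = 1130 + \frac{324}{- \frac{17}{7} - \frac{5}{7}} = 1130 + \frac{324}{- \frac{22}{7}} = 1130 + 324 \left(- \frac{7}{22}\right) = 1130 - \frac{1134}{11} = \frac{11296}{11}$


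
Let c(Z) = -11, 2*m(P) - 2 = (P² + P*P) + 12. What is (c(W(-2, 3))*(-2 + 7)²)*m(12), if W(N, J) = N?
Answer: -41525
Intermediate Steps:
m(P) = 7 + P² (m(P) = 1 + ((P² + P*P) + 12)/2 = 1 + ((P² + P²) + 12)/2 = 1 + (2*P² + 12)/2 = 1 + (12 + 2*P²)/2 = 1 + (6 + P²) = 7 + P²)
(c(W(-2, 3))*(-2 + 7)²)*m(12) = (-11*(-2 + 7)²)*(7 + 12²) = (-11*5²)*(7 + 144) = -11*25*151 = -275*151 = -41525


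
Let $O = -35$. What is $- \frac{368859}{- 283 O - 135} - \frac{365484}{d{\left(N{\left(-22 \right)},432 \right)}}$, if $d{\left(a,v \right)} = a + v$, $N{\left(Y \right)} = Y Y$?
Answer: $- \frac{4267089}{9770} \approx -436.75$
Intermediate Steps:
$N{\left(Y \right)} = Y^{2}$
$- \frac{368859}{- 283 O - 135} - \frac{365484}{d{\left(N{\left(-22 \right)},432 \right)}} = - \frac{368859}{\left(-283\right) \left(-35\right) - 135} - \frac{365484}{\left(-22\right)^{2} + 432} = - \frac{368859}{9905 - 135} - \frac{365484}{484 + 432} = - \frac{368859}{9770} - \frac{365484}{916} = \left(-368859\right) \frac{1}{9770} - 399 = - \frac{368859}{9770} - 399 = - \frac{4267089}{9770}$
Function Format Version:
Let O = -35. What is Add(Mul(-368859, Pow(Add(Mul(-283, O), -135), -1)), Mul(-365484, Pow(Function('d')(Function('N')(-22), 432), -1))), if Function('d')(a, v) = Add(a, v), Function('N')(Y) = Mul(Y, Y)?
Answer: Rational(-4267089, 9770) ≈ -436.75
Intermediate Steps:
Function('N')(Y) = Pow(Y, 2)
Add(Mul(-368859, Pow(Add(Mul(-283, O), -135), -1)), Mul(-365484, Pow(Function('d')(Function('N')(-22), 432), -1))) = Add(Mul(-368859, Pow(Add(Mul(-283, -35), -135), -1)), Mul(-365484, Pow(Add(Pow(-22, 2), 432), -1))) = Add(Mul(-368859, Pow(Add(9905, -135), -1)), Mul(-365484, Pow(Add(484, 432), -1))) = Add(Mul(-368859, Pow(9770, -1)), Mul(-365484, Pow(916, -1))) = Add(Mul(-368859, Rational(1, 9770)), Mul(-365484, Rational(1, 916))) = Add(Rational(-368859, 9770), -399) = Rational(-4267089, 9770)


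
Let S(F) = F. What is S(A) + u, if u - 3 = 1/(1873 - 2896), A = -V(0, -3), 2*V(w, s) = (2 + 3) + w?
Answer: 1021/2046 ≈ 0.49902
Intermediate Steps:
V(w, s) = 5/2 + w/2 (V(w, s) = ((2 + 3) + w)/2 = (5 + w)/2 = 5/2 + w/2)
A = -5/2 (A = -(5/2 + (½)*0) = -(5/2 + 0) = -1*5/2 = -5/2 ≈ -2.5000)
u = 3068/1023 (u = 3 + 1/(1873 - 2896) = 3 + 1/(-1023) = 3 - 1/1023 = 3068/1023 ≈ 2.9990)
S(A) + u = -5/2 + 3068/1023 = 1021/2046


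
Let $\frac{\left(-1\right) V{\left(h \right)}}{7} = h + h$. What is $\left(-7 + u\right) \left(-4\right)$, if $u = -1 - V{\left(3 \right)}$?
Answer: $-136$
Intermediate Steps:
$V{\left(h \right)} = - 14 h$ ($V{\left(h \right)} = - 7 \left(h + h\right) = - 7 \cdot 2 h = - 14 h$)
$u = 41$ ($u = -1 - \left(-14\right) 3 = -1 - -42 = -1 + 42 = 41$)
$\left(-7 + u\right) \left(-4\right) = \left(-7 + 41\right) \left(-4\right) = 34 \left(-4\right) = -136$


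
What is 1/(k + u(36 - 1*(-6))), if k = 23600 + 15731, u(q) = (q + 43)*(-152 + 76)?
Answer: 1/32871 ≈ 3.0422e-5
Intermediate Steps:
u(q) = -3268 - 76*q (u(q) = (43 + q)*(-76) = -3268 - 76*q)
k = 39331
1/(k + u(36 - 1*(-6))) = 1/(39331 + (-3268 - 76*(36 - 1*(-6)))) = 1/(39331 + (-3268 - 76*(36 + 6))) = 1/(39331 + (-3268 - 76*42)) = 1/(39331 + (-3268 - 3192)) = 1/(39331 - 6460) = 1/32871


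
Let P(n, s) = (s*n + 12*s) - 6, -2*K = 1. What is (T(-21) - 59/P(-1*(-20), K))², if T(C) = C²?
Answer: 95277121/484 ≈ 1.9685e+5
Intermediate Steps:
K = -½ (K = -½*1 = -½ ≈ -0.50000)
P(n, s) = -6 + 12*s + n*s (P(n, s) = (n*s + 12*s) - 6 = (12*s + n*s) - 6 = -6 + 12*s + n*s)
(T(-21) - 59/P(-1*(-20), K))² = ((-21)² - 59/(-6 + 12*(-½) - 1*(-20)*(-½)))² = (441 - 59/(-6 - 6 + 20*(-½)))² = (441 - 59/(-6 - 6 - 10))² = (441 - 59/(-22))² = (441 - 59*(-1/22))² = (441 + 59/22)² = (9761/22)² = 95277121/484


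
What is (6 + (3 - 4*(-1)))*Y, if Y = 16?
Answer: 208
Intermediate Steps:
(6 + (3 - 4*(-1)))*Y = (6 + (3 - 4*(-1)))*16 = (6 + (3 + 4))*16 = (6 + 7)*16 = 13*16 = 208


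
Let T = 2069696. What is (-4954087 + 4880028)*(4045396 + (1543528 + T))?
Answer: -567189738580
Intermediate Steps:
(-4954087 + 4880028)*(4045396 + (1543528 + T)) = (-4954087 + 4880028)*(4045396 + (1543528 + 2069696)) = -74059*(4045396 + 3613224) = -74059*7658620 = -567189738580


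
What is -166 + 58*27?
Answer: 1400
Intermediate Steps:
-166 + 58*27 = -166 + 1566 = 1400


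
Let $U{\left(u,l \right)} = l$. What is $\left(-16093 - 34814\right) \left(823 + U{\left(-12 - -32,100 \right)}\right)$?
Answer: $-46987161$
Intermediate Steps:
$\left(-16093 - 34814\right) \left(823 + U{\left(-12 - -32,100 \right)}\right) = \left(-16093 - 34814\right) \left(823 + 100\right) = \left(-50907\right) 923 = -46987161$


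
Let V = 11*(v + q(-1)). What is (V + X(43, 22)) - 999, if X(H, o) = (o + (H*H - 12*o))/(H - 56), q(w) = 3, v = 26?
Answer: -10447/13 ≈ -803.62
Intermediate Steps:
V = 319 (V = 11*(26 + 3) = 11*29 = 319)
X(H, o) = (H² - 11*o)/(-56 + H) (X(H, o) = (o + (H² - 12*o))/(-56 + H) = (H² - 11*o)/(-56 + H))
(V + X(43, 22)) - 999 = (319 + (43² - 11*22)/(-56 + 43)) - 999 = (319 + (1849 - 242)/(-13)) - 999 = (319 - 1/13*1607) - 999 = (319 - 1607/13) - 999 = 2540/13 - 999 = -10447/13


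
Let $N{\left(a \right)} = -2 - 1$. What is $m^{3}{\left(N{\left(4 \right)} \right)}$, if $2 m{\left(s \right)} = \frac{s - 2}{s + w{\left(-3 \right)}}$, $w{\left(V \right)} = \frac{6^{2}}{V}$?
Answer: $\frac{1}{216} \approx 0.0046296$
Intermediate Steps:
$w{\left(V \right)} = \frac{36}{V}$
$N{\left(a \right)} = -3$ ($N{\left(a \right)} = -2 - 1 = -3$)
$m{\left(s \right)} = \frac{-2 + s}{2 \left(-12 + s\right)}$ ($m{\left(s \right)} = \frac{\left(s - 2\right) \frac{1}{s + \frac{36}{-3}}}{2} = \frac{\left(-2 + s\right) \frac{1}{s + 36 \left(- \frac{1}{3}\right)}}{2} = \frac{\left(-2 + s\right) \frac{1}{s - 12}}{2} = \frac{\left(-2 + s\right) \frac{1}{-12 + s}}{2} = \frac{\frac{1}{-12 + s} \left(-2 + s\right)}{2} = \frac{-2 + s}{2 \left(-12 + s\right)}$)
$m^{3}{\left(N{\left(4 \right)} \right)} = \left(\frac{-2 - 3}{2 \left(-12 - 3\right)}\right)^{3} = \left(\frac{1}{2} \frac{1}{-15} \left(-5\right)\right)^{3} = \left(\frac{1}{2} \left(- \frac{1}{15}\right) \left(-5\right)\right)^{3} = \left(\frac{1}{6}\right)^{3} = \frac{1}{216}$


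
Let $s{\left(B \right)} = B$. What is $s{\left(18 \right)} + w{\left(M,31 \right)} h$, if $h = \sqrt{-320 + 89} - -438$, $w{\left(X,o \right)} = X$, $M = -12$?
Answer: $-5238 - 12 i \sqrt{231} \approx -5238.0 - 182.38 i$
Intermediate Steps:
$h = 438 + i \sqrt{231}$ ($h = \sqrt{-231} + 438 = i \sqrt{231} + 438 = 438 + i \sqrt{231} \approx 438.0 + 15.199 i$)
$s{\left(18 \right)} + w{\left(M,31 \right)} h = 18 - 12 \left(438 + i \sqrt{231}\right) = 18 - \left(5256 + 12 i \sqrt{231}\right) = -5238 - 12 i \sqrt{231}$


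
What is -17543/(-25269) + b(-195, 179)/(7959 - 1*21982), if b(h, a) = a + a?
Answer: 236959187/354347187 ≈ 0.66872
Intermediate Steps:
b(h, a) = 2*a
-17543/(-25269) + b(-195, 179)/(7959 - 1*21982) = -17543/(-25269) + (2*179)/(7959 - 1*21982) = -17543*(-1/25269) + 358/(7959 - 21982) = 17543/25269 + 358/(-14023) = 17543/25269 + 358*(-1/14023) = 17543/25269 - 358/14023 = 236959187/354347187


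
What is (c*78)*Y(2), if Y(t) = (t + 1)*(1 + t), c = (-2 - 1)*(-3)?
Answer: 6318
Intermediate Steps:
c = 9 (c = -3*(-3) = 9)
Y(t) = (1 + t)² (Y(t) = (1 + t)*(1 + t) = (1 + t)²)
(c*78)*Y(2) = (9*78)*(1 + 2)² = 702*3² = 702*9 = 6318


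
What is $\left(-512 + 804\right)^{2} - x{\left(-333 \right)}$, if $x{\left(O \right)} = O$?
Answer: $85597$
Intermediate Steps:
$\left(-512 + 804\right)^{2} - x{\left(-333 \right)} = \left(-512 + 804\right)^{2} - -333 = 292^{2} + 333 = 85264 + 333 = 85597$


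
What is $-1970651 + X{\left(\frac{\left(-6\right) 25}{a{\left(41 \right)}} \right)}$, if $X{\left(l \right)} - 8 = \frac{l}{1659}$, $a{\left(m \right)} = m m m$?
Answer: $- \frac{75107733470309}{38113313} \approx -1.9706 \cdot 10^{6}$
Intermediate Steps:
$a{\left(m \right)} = m^{3}$ ($a{\left(m \right)} = m^{2} m = m^{3}$)
$X{\left(l \right)} = 8 + \frac{l}{1659}$
$-1970651 + X{\left(\frac{\left(-6\right) 25}{a{\left(41 \right)}} \right)} = -1970651 + \left(8 + \frac{\left(-6\right) 25 \frac{1}{41^{3}}}{1659}\right) = -1970651 + \left(8 + \frac{\left(-150\right) \frac{1}{68921}}{1659}\right) = -1970651 + \left(8 + \frac{1}{1659} \left(- \frac{150}{68921}\right)\right) = -1970651 + \left(8 - \frac{50}{38113313}\right) = -1970651 + \frac{304906454}{38113313} = - \frac{75107733470309}{38113313}$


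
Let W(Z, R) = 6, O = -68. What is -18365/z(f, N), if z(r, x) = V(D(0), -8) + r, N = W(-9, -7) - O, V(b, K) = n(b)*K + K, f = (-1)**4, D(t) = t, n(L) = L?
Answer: 18365/7 ≈ 2623.6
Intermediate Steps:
f = 1
V(b, K) = K + K*b (V(b, K) = b*K + K = K*b + K = K + K*b)
N = 74 (N = 6 - 1*(-68) = 6 + 68 = 74)
z(r, x) = -8 + r (z(r, x) = -8*(1 + 0) + r = -8*1 + r = -8 + r)
-18365/z(f, N) = -18365/(-8 + 1) = -18365/(-7) = -18365*(-1/7) = 18365/7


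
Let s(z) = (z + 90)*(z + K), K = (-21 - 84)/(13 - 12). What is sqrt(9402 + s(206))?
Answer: 7*sqrt(802) ≈ 198.24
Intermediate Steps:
K = -105 (K = -105/1 = -105*1 = -105)
s(z) = (-105 + z)*(90 + z) (s(z) = (z + 90)*(z - 105) = (90 + z)*(-105 + z) = (-105 + z)*(90 + z))
sqrt(9402 + s(206)) = sqrt(9402 + (-9450 + 206**2 - 15*206)) = sqrt(9402 + (-9450 + 42436 - 3090)) = sqrt(9402 + 29896) = sqrt(39298) = 7*sqrt(802)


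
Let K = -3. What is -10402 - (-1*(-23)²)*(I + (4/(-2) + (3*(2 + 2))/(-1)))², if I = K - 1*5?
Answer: 245634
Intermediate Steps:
I = -8 (I = -3 - 1*5 = -3 - 5 = -8)
-10402 - (-1*(-23)²)*(I + (4/(-2) + (3*(2 + 2))/(-1)))² = -10402 - (-1*(-23)²)*(-8 + (4/(-2) + (3*(2 + 2))/(-1)))² = -10402 - (-1*529)*(-8 + (4*(-½) + (3*4)*(-1)))² = -10402 - (-529)*(-8 + (-2 + 12*(-1)))² = -10402 - (-529)*(-8 + (-2 - 12))² = -10402 - (-529)*(-8 - 14)² = -10402 - (-529)*(-22)² = -10402 - (-529)*484 = -10402 - 1*(-256036) = -10402 + 256036 = 245634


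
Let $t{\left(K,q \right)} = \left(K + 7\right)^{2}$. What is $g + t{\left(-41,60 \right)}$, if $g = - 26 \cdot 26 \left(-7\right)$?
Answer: $5888$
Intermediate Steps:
$t{\left(K,q \right)} = \left(7 + K\right)^{2}$
$g = 4732$ ($g = \left(-26\right) \left(-182\right) = 4732$)
$g + t{\left(-41,60 \right)} = 4732 + \left(7 - 41\right)^{2} = 4732 + \left(-34\right)^{2} = 4732 + 1156 = 5888$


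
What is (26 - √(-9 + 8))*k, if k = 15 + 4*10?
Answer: 1430 - 55*I ≈ 1430.0 - 55.0*I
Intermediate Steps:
k = 55 (k = 15 + 40 = 55)
(26 - √(-9 + 8))*k = (26 - √(-9 + 8))*55 = (26 - √(-1))*55 = (26 - I)*55 = 1430 - 55*I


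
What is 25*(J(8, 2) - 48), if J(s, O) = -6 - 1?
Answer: -1375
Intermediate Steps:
J(s, O) = -7
25*(J(8, 2) - 48) = 25*(-7 - 48) = 25*(-55) = -1375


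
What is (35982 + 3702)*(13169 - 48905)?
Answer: -1418147424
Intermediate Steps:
(35982 + 3702)*(13169 - 48905) = 39684*(-35736) = -1418147424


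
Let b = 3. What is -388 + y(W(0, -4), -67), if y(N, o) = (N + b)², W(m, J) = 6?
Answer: -307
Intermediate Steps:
y(N, o) = (3 + N)² (y(N, o) = (N + 3)² = (3 + N)²)
-388 + y(W(0, -4), -67) = -388 + (3 + 6)² = -388 + 9² = -388 + 81 = -307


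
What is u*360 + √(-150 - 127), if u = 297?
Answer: 106920 + I*√277 ≈ 1.0692e+5 + 16.643*I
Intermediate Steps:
u*360 + √(-150 - 127) = 297*360 + √(-150 - 127) = 106920 + √(-277) = 106920 + I*√277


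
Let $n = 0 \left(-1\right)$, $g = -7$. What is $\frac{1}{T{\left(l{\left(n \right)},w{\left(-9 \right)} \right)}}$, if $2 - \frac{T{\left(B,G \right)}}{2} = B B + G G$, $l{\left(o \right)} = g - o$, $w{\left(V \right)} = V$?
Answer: $- \frac{1}{256} \approx -0.0039063$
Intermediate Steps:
$n = 0$
$l{\left(o \right)} = -7 - o$
$T{\left(B,G \right)} = 4 - 2 B^{2} - 2 G^{2}$ ($T{\left(B,G \right)} = 4 - 2 \left(B B + G G\right) = 4 - 2 \left(B^{2} + G^{2}\right) = 4 - \left(2 B^{2} + 2 G^{2}\right) = 4 - 2 B^{2} - 2 G^{2}$)
$\frac{1}{T{\left(l{\left(n \right)},w{\left(-9 \right)} \right)}} = \frac{1}{4 - 2 \left(-7 - 0\right)^{2} - 2 \left(-9\right)^{2}} = \frac{1}{4 - 2 \left(-7 + 0\right)^{2} - 162} = \frac{1}{4 - 2 \left(-7\right)^{2} - 162} = \frac{1}{4 - 98 - 162} = \frac{1}{-256} = - \frac{1}{256}$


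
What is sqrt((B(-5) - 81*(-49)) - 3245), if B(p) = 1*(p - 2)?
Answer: sqrt(717) ≈ 26.777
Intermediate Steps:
B(p) = -2 + p (B(p) = 1*(-2 + p) = -2 + p)
sqrt((B(-5) - 81*(-49)) - 3245) = sqrt(((-2 - 5) - 81*(-49)) - 3245) = sqrt((-7 + 3969) - 3245) = sqrt(3962 - 3245) = sqrt(717)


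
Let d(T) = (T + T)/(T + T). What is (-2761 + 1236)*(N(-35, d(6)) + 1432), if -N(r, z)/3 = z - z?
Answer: -2183800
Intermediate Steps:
d(T) = 1 (d(T) = (2*T)/((2*T)) = (2*T)*(1/(2*T)) = 1)
N(r, z) = 0 (N(r, z) = -3*(z - z) = -3*0 = 0)
(-2761 + 1236)*(N(-35, d(6)) + 1432) = (-2761 + 1236)*(0 + 1432) = -1525*1432 = -2183800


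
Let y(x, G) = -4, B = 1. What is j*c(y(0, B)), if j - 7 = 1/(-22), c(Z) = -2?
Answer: -153/11 ≈ -13.909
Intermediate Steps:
j = 153/22 (j = 7 + 1/(-22) = 7 - 1/22 = 153/22 ≈ 6.9545)
j*c(y(0, B)) = (153/22)*(-2) = -153/11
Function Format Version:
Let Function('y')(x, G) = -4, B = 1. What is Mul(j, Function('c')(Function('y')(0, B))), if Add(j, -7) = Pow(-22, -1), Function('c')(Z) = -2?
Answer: Rational(-153, 11) ≈ -13.909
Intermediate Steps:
j = Rational(153, 22) (j = Add(7, Pow(-22, -1)) = Add(7, Rational(-1, 22)) = Rational(153, 22) ≈ 6.9545)
Mul(j, Function('c')(Function('y')(0, B))) = Mul(Rational(153, 22), -2) = Rational(-153, 11)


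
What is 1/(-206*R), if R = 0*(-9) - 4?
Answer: 1/824 ≈ 0.0012136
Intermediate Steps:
R = -4 (R = 0 - 4 = -4)
1/(-206*R) = 1/(-206*(-4)) = 1/824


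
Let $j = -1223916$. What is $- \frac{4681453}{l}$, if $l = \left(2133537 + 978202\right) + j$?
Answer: $- \frac{668779}{269689} \approx -2.4798$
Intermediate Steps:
$l = 1887823$ ($l = \left(2133537 + 978202\right) - 1223916 = 3111739 - 1223916 = 1887823$)
$- \frac{4681453}{l} = - \frac{4681453}{1887823} = \left(-4681453\right) \frac{1}{1887823} = - \frac{668779}{269689}$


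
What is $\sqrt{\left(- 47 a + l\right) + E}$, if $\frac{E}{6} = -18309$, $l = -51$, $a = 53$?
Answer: $2 i \sqrt{28099} \approx 335.25 i$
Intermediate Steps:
$E = -109854$ ($E = 6 \left(-18309\right) = -109854$)
$\sqrt{\left(- 47 a + l\right) + E} = \sqrt{\left(\left(-47\right) 53 - 51\right) - 109854} = \sqrt{\left(-2491 - 51\right) - 109854} = \sqrt{-2542 - 109854} = \sqrt{-112396} = 2 i \sqrt{28099}$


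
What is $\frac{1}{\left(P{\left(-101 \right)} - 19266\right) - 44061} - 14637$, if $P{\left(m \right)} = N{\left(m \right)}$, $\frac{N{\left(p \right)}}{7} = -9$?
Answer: $- \frac{927839431}{63390} \approx -14637.0$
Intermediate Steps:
$N{\left(p \right)} = -63$ ($N{\left(p \right)} = 7 \left(-9\right) = -63$)
$P{\left(m \right)} = -63$
$\frac{1}{\left(P{\left(-101 \right)} - 19266\right) - 44061} - 14637 = \frac{1}{\left(-63 - 19266\right) - 44061} - 14637 = \frac{1}{-19329 - 44061} - 14637 = \frac{1}{-63390} - 14637 = - \frac{1}{63390} - 14637 = - \frac{927839431}{63390}$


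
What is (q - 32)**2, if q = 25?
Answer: 49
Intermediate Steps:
(q - 32)**2 = (25 - 32)**2 = (-7)**2 = 49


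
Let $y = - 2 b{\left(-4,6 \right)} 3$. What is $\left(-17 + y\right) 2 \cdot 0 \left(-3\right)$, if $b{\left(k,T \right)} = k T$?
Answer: $0$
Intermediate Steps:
$b{\left(k,T \right)} = T k$
$y = 144$ ($y = - 2 \cdot 6 \left(-4\right) 3 = \left(-2\right) \left(-24\right) 3 = 48 \cdot 3 = 144$)
$\left(-17 + y\right) 2 \cdot 0 \left(-3\right) = \left(-17 + 144\right) 2 \cdot 0 \left(-3\right) = 127 \cdot 0 \left(-3\right) = 127 \cdot 0 = 0$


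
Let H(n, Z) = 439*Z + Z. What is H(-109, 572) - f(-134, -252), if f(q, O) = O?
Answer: 251932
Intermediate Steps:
H(n, Z) = 440*Z
H(-109, 572) - f(-134, -252) = 440*572 - 1*(-252) = 251680 + 252 = 251932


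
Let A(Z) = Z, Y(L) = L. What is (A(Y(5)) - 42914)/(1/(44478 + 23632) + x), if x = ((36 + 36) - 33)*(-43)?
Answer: 2922531990/114220469 ≈ 25.587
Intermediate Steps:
x = -1677 (x = (72 - 33)*(-43) = 39*(-43) = -1677)
(A(Y(5)) - 42914)/(1/(44478 + 23632) + x) = (5 - 42914)/(1/(44478 + 23632) - 1677) = -42909/(1/68110 - 1677) = -42909/(-114220469/68110) = -42909*(-68110/114220469) = 2922531990/114220469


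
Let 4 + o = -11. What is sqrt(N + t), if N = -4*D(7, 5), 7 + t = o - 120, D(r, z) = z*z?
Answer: 11*I*sqrt(2) ≈ 15.556*I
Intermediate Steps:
o = -15 (o = -4 - 11 = -15)
D(r, z) = z**2
t = -142 (t = -7 + (-15 - 120) = -7 - 135 = -142)
N = -100 (N = -4*5**2 = -4*25 = -100)
sqrt(N + t) = sqrt(-100 - 142) = sqrt(-242) = 11*I*sqrt(2)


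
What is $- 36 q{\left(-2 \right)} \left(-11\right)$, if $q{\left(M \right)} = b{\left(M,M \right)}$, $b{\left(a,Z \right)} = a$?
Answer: $-792$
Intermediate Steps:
$q{\left(M \right)} = M$
$- 36 q{\left(-2 \right)} \left(-11\right) = \left(-36\right) \left(-2\right) \left(-11\right) = 72 \left(-11\right) = -792$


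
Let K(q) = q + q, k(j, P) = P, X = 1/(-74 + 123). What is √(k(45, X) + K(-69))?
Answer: I*√6761/7 ≈ 11.746*I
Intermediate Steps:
X = 1/49 ≈ 0.020408
K(q) = 2*q
√(k(45, X) + K(-69)) = √(1/49 + 2*(-69)) = √(1/49 - 138) = √(-6761/49) = I*√6761/7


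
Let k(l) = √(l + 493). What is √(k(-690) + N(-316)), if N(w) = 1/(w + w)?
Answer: √(-158 + 99856*I*√197)/316 ≈ 2.649 + 2.6493*I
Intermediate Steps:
k(l) = √(493 + l)
N(w) = 1/(2*w)
√(k(-690) + N(-316)) = √(√(493 - 690) + (½)/(-316)) = √(√(-197) + (½)*(-1/316)) = √(I*√197 - 1/632) = √(-1/632 + I*√197)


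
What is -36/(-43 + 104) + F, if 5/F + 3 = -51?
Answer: -2249/3294 ≈ -0.68276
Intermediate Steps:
F = -5/54 (F = 5/(-3 - 51) = 5/(-54) = 5*(-1/54) = -5/54 ≈ -0.092593)
-36/(-43 + 104) + F = -36/(-43 + 104) - 5/54 = -36/61 - 5/54 = -2249/3294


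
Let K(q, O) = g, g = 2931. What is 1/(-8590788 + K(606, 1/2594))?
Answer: -1/8587857 ≈ -1.1644e-7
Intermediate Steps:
K(q, O) = 2931
1/(-8590788 + K(606, 1/2594)) = 1/(-8590788 + 2931) = 1/(-8587857) = -1/8587857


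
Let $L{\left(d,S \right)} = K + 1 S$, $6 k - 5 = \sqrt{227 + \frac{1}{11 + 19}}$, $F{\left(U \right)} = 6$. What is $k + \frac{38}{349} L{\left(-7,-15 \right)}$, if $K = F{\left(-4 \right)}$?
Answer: $- \frac{307}{2094} + \frac{7 \sqrt{4170}}{180} \approx 2.3647$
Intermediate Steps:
$K = 6$
$k = \frac{5}{6} + \frac{7 \sqrt{4170}}{180}$ ($k = \frac{5}{6} + \frac{\sqrt{227 + \frac{1}{11 + 19}}}{6} = \frac{5}{6} + \frac{\sqrt{227 + \frac{1}{30}}}{6} = \frac{5}{6} + \frac{\sqrt{\frac{6811}{30}}}{6} = \frac{5}{6} + \frac{\frac{7}{30} \sqrt{4170}}{6} = \frac{5}{6} + \frac{7 \sqrt{4170}}{180} \approx 3.3446$)
$L{\left(d,S \right)} = 6 + S$ ($L{\left(d,S \right)} = 6 + 1 S = 6 + S$)
$k + \frac{38}{349} L{\left(-7,-15 \right)} = \left(\frac{5}{6} + \frac{7 \sqrt{4170}}{180}\right) + \frac{38}{349} \left(6 - 15\right) = \left(\frac{5}{6} + \frac{7 \sqrt{4170}}{180}\right) + 38 \cdot \frac{1}{349} \left(-9\right) = \left(\frac{5}{6} + \frac{7 \sqrt{4170}}{180}\right) + \frac{38}{349} \left(-9\right) = \left(\frac{5}{6} + \frac{7 \sqrt{4170}}{180}\right) - \frac{342}{349} = - \frac{307}{2094} + \frac{7 \sqrt{4170}}{180}$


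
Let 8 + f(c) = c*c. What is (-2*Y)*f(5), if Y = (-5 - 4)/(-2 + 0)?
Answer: -153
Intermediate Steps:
f(c) = -8 + c² (f(c) = -8 + c*c = -8 + c²)
Y = 9/2 (Y = -9/(-2) = -9*(-½) = 9/2 ≈ 4.5000)
(-2*Y)*f(5) = (-2*9/2)*(-8 + 5²) = -9*(-8 + 25) = -9*17 = -153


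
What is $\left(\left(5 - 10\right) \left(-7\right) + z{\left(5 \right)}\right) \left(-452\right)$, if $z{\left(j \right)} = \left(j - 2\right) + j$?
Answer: $-19436$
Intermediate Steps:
$z{\left(j \right)} = -2 + 2 j$ ($z{\left(j \right)} = \left(-2 + j\right) + j = -2 + 2 j$)
$\left(\left(5 - 10\right) \left(-7\right) + z{\left(5 \right)}\right) \left(-452\right) = \left(\left(5 - 10\right) \left(-7\right) + \left(-2 + 2 \cdot 5\right)\right) \left(-452\right) = \left(\left(-5\right) \left(-7\right) + \left(-2 + 10\right)\right) \left(-452\right) = \left(35 + 8\right) \left(-452\right) = 43 \left(-452\right) = -19436$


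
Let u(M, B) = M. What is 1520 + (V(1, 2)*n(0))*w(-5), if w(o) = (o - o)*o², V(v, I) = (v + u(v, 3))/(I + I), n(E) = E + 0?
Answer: 1520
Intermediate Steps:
n(E) = E
V(v, I) = v/I (V(v, I) = (v + v)/(I + I) = (2*v)/((2*I)) = (2*v)*(1/(2*I)) = v/I)
w(o) = 0 (w(o) = 0*o² = 0)
1520 + (V(1, 2)*n(0))*w(-5) = 1520 + ((1/2)*0)*0 = 1520 + ((1*(½))*0)*0 = 1520 + ((½)*0)*0 = 1520 + 0*0 = 1520 + 0 = 1520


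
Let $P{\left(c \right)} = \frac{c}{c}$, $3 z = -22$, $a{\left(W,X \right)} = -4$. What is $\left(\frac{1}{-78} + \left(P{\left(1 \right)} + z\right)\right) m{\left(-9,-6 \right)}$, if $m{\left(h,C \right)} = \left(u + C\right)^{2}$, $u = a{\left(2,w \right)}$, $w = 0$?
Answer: $- \frac{8250}{13} \approx -634.62$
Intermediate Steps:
$z = - \frac{22}{3}$ ($z = \frac{1}{3} \left(-22\right) = - \frac{22}{3} \approx -7.3333$)
$u = -4$
$P{\left(c \right)} = 1$
$m{\left(h,C \right)} = \left(-4 + C\right)^{2}$
$\left(\frac{1}{-78} + \left(P{\left(1 \right)} + z\right)\right) m{\left(-9,-6 \right)} = \left(\frac{1}{-78} + \left(1 - \frac{22}{3}\right)\right) \left(-4 - 6\right)^{2} = \left(- \frac{1}{78} - \frac{19}{3}\right) \left(-10\right)^{2} = \left(- \frac{165}{26}\right) 100 = - \frac{8250}{13}$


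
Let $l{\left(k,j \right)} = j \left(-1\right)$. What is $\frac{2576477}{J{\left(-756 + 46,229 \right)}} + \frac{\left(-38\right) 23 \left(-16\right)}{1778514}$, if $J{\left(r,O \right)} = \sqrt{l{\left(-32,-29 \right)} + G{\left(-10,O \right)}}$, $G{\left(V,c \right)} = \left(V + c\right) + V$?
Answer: $\frac{368}{46803} + \frac{2576477 \sqrt{238}}{238} \approx 1.6701 \cdot 10^{5}$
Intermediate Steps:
$l{\left(k,j \right)} = - j$
$G{\left(V,c \right)} = c + 2 V$
$J{\left(r,O \right)} = \sqrt{9 + O}$ ($J{\left(r,O \right)} = \sqrt{\left(-1\right) \left(-29\right) + \left(O + 2 \left(-10\right)\right)} = \sqrt{29 + \left(O - 20\right)} = \sqrt{29 + \left(-20 + O\right)} = \sqrt{9 + O}$)
$\frac{2576477}{J{\left(-756 + 46,229 \right)}} + \frac{\left(-38\right) 23 \left(-16\right)}{1778514} = \frac{2576477}{\sqrt{9 + 229}} + \frac{\left(-38\right) 23 \left(-16\right)}{1778514} = \frac{2576477}{\sqrt{238}} + \left(-874\right) \left(-16\right) \frac{1}{1778514} = 2576477 \frac{\sqrt{238}}{238} + 13984 \cdot \frac{1}{1778514} = \frac{2576477 \sqrt{238}}{238} + \frac{368}{46803} = \frac{368}{46803} + \frac{2576477 \sqrt{238}}{238}$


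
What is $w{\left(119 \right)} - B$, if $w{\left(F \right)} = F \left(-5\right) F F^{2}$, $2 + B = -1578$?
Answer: $-1002668025$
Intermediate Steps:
$B = -1580$ ($B = -2 - 1578 = -1580$)
$w{\left(F \right)} = - 5 F^{4}$ ($w{\left(F \right)} = - 5 F F F^{2} = - 5 F^{2} F^{2} = - 5 F^{4}$)
$w{\left(119 \right)} - B = - 5 \cdot 119^{4} - -1580 = \left(-5\right) 200533921 + 1580 = -1002669605 + 1580 = -1002668025$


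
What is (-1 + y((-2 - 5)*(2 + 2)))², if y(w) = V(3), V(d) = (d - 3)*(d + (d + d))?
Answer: 1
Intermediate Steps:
V(d) = 3*d*(-3 + d) (V(d) = (-3 + d)*(d + 2*d) = (-3 + d)*(3*d) = 3*d*(-3 + d))
y(w) = 0 (y(w) = 3*3*(-3 + 3) = 3*3*0 = 0)
(-1 + y((-2 - 5)*(2 + 2)))² = (-1 + 0)² = (-1)² = 1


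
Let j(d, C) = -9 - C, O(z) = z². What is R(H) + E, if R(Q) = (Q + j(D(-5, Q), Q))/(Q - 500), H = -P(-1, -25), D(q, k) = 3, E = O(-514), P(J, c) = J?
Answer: 131833813/499 ≈ 2.6420e+5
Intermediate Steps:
E = 264196 (E = (-514)² = 264196)
H = 1 (H = -1*(-1) = 1)
R(Q) = -9/(-500 + Q) (R(Q) = (Q + (-9 - Q))/(Q - 500) = -9/(-500 + Q))
R(H) + E = -9/(-500 + 1) + 264196 = -9/(-499) + 264196 = -9*(-1/499) + 264196 = 9/499 + 264196 = 131833813/499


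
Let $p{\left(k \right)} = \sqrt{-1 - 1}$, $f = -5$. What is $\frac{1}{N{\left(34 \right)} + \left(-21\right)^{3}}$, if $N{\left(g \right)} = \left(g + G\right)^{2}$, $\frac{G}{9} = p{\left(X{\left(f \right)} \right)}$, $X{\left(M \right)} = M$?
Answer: $- \frac{i}{612 \sqrt{2} + 8267 i} \approx -0.00011965 - 1.2527 \cdot 10^{-5} i$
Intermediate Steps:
$p{\left(k \right)} = i \sqrt{2}$ ($p{\left(k \right)} = \sqrt{-2} = i \sqrt{2}$)
$G = 9 i \sqrt{2} \approx 12.728 i$
$N{\left(g \right)} = \left(g + 9 i \sqrt{2}\right)^{2}$
$\frac{1}{N{\left(34 \right)} + \left(-21\right)^{3}} = \frac{1}{\left(34 + 9 i \sqrt{2}\right)^{2} + \left(-21\right)^{3}} = \frac{1}{\left(34 + 9 i \sqrt{2}\right)^{2} - 9261} = \frac{1}{-9261 + \left(34 + 9 i \sqrt{2}\right)^{2}}$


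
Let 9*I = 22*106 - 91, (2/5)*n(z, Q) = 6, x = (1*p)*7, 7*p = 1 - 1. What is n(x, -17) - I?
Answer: -234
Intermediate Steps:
p = 0 (p = (1 - 1)/7 = (⅐)*0 = 0)
x = 0 (x = (1*0)*7 = 0*7 = 0)
n(z, Q) = 15 (n(z, Q) = (5/2)*6 = 15)
I = 249 (I = (22*106 - 91)/9 = (2332 - 91)/9 = (⅑)*2241 = 249)
n(x, -17) - I = 15 - 1*249 = 15 - 249 = -234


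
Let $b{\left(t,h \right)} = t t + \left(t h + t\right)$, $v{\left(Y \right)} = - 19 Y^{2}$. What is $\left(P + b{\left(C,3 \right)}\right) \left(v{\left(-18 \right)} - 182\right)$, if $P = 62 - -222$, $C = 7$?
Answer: $-2288018$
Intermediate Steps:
$P = 284$ ($P = 62 + 222 = 284$)
$b{\left(t,h \right)} = t + t^{2} + h t$ ($b{\left(t,h \right)} = t^{2} + \left(h t + t\right) = t^{2} + \left(t + h t\right) = t + t^{2} + h t$)
$\left(P + b{\left(C,3 \right)}\right) \left(v{\left(-18 \right)} - 182\right) = \left(284 + 7 \left(1 + 3 + 7\right)\right) \left(- 19 \left(-18\right)^{2} - 182\right) = \left(284 + 7 \cdot 11\right) \left(\left(-19\right) 324 - 182\right) = \left(284 + 77\right) \left(-6156 - 182\right) = 361 \left(-6338\right) = -2288018$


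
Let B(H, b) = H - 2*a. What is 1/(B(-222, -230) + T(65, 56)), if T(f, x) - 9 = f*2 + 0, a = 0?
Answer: -1/83 ≈ -0.012048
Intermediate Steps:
B(H, b) = H (B(H, b) = H - 2*0 = H + 0 = H)
T(f, x) = 9 + 2*f (T(f, x) = 9 + (f*2 + 0) = 9 + (2*f + 0) = 9 + 2*f)
1/(B(-222, -230) + T(65, 56)) = 1/(-222 + (9 + 2*65)) = 1/(-222 + (9 + 130)) = 1/(-222 + 139) = 1/(-83) = -1/83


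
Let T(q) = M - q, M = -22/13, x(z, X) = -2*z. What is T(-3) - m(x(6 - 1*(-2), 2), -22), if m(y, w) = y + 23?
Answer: -74/13 ≈ -5.6923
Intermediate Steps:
m(y, w) = 23 + y
M = -22/13 (M = -22*1/13 = -22/13 ≈ -1.6923)
T(q) = -22/13 - q
T(-3) - m(x(6 - 1*(-2), 2), -22) = (-22/13 - 1*(-3)) - (23 - 2*(6 - 1*(-2))) = (-22/13 + 3) - (23 - 2*(6 + 2)) = 17/13 - (23 - 2*8) = 17/13 - (23 - 16) = 17/13 - 1*7 = 17/13 - 7 = -74/13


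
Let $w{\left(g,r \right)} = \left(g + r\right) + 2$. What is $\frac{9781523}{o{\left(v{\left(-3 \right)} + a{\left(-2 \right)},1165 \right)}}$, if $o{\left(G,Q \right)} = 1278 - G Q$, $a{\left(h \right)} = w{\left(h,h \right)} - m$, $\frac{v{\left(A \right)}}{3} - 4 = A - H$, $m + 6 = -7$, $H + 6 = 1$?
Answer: $- \frac{9781523}{32507} \approx -300.91$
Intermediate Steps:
$H = -5$ ($H = -6 + 1 = -5$)
$m = -13$ ($m = -6 - 7 = -13$)
$w{\left(g,r \right)} = 2 + g + r$
$v{\left(A \right)} = 27 + 3 A$ ($v{\left(A \right)} = 12 + 3 \left(A - -5\right) = 12 + 3 \left(A + 5\right) = 12 + 3 \left(5 + A\right) = 12 + \left(15 + 3 A\right) = 27 + 3 A$)
$a{\left(h \right)} = 15 + 2 h$ ($a{\left(h \right)} = \left(2 + h + h\right) - -13 = \left(2 + 2 h\right) + 13 = 15 + 2 h$)
$o{\left(G,Q \right)} = 1278 - G Q$
$\frac{9781523}{o{\left(v{\left(-3 \right)} + a{\left(-2 \right)},1165 \right)}} = \frac{9781523}{1278 - \left(\left(27 + 3 \left(-3\right)\right) + \left(15 + 2 \left(-2\right)\right)\right) 1165} = \frac{9781523}{1278 - \left(\left(27 - 9\right) + \left(15 - 4\right)\right) 1165} = \frac{9781523}{1278 - \left(18 + 11\right) 1165} = \frac{9781523}{1278 - 29 \cdot 1165} = \frac{9781523}{1278 - 33785} = \frac{9781523}{-32507} = 9781523 \left(- \frac{1}{32507}\right) = - \frac{9781523}{32507}$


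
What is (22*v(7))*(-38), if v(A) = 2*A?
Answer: -11704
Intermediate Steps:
(22*v(7))*(-38) = (22*(2*7))*(-38) = (22*14)*(-38) = 308*(-38) = -11704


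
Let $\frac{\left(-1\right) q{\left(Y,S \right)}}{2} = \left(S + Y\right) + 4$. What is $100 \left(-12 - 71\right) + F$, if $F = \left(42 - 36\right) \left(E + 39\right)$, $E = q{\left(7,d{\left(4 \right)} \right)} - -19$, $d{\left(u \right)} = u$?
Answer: $-8132$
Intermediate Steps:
$q{\left(Y,S \right)} = -8 - 2 S - 2 Y$ ($q{\left(Y,S \right)} = - 2 \left(\left(S + Y\right) + 4\right) = - 2 \left(4 + S + Y\right) = -8 - 2 S - 2 Y$)
$E = -11$ ($E = \left(-8 - 8 - 14\right) - -19 = \left(-8 - 8 - 14\right) + 19 = -30 + 19 = -11$)
$F = 168$ ($F = \left(42 - 36\right) \left(-11 + 39\right) = 6 \cdot 28 = 168$)
$100 \left(-12 - 71\right) + F = 100 \left(-12 - 71\right) + 168 = 100 \left(-83\right) + 168 = -8300 + 168 = -8132$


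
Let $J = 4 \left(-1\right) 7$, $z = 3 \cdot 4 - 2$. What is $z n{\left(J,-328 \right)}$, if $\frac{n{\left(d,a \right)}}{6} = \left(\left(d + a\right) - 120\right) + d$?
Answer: $-30240$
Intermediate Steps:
$z = 10$ ($z = 12 - 2 = 10$)
$J = -28$ ($J = \left(-4\right) 7 = -28$)
$n{\left(d,a \right)} = -720 + 6 a + 12 d$ ($n{\left(d,a \right)} = 6 \left(\left(\left(d + a\right) - 120\right) + d\right) = 6 \left(\left(\left(a + d\right) - 120\right) + d\right) = 6 \left(\left(-120 + a + d\right) + d\right) = 6 \left(-120 + a + 2 d\right) = -720 + 6 a + 12 d$)
$z n{\left(J,-328 \right)} = 10 \left(-720 + 6 \left(-328\right) + 12 \left(-28\right)\right) = 10 \left(-720 - 1968 - 336\right) = 10 \left(-3024\right) = -30240$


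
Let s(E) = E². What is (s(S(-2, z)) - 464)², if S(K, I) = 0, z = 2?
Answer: 215296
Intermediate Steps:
(s(S(-2, z)) - 464)² = (0² - 464)² = (0 - 464)² = (-464)² = 215296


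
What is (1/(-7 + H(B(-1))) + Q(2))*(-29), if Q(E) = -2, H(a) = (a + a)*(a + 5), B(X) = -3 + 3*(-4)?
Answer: 16965/293 ≈ 57.901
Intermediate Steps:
B(X) = -15 (B(X) = -3 - 12 = -15)
H(a) = 2*a*(5 + a) (H(a) = (2*a)*(5 + a) = 2*a*(5 + a))
(1/(-7 + H(B(-1))) + Q(2))*(-29) = (1/(-7 + 2*(-15)*(5 - 15)) - 2)*(-29) = (1/(-7 + 2*(-15)*(-10)) - 2)*(-29) = (1/(-7 + 300) - 2)*(-29) = (1/293 - 2)*(-29) = -585/293*(-29) = 16965/293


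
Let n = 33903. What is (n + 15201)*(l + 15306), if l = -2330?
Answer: 637173504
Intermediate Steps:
(n + 15201)*(l + 15306) = (33903 + 15201)*(-2330 + 15306) = 49104*12976 = 637173504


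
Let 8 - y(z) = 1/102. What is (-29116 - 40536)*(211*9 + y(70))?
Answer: -6774109738/51 ≈ -1.3283e+8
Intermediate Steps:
y(z) = 815/102 (y(z) = 8 - 1/102 = 815/102)
(-29116 - 40536)*(211*9 + y(70)) = (-29116 - 40536)*(211*9 + 815/102) = -69652*(1899 + 815/102) = -69652*194513/102 = -6774109738/51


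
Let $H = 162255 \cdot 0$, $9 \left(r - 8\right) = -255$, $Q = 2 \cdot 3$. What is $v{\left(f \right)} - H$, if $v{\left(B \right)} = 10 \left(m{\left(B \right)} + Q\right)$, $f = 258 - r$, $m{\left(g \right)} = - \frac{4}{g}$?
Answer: $\frac{9996}{167} \approx 59.856$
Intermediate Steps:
$Q = 6$
$r = - \frac{61}{3}$ ($r = 8 + \frac{1}{9} \left(-255\right) = 8 - \frac{85}{3} = - \frac{61}{3} \approx -20.333$)
$H = 0$
$f = \frac{835}{3}$ ($f = 258 - - \frac{61}{3} = 258 + \frac{61}{3} = \frac{835}{3} \approx 278.33$)
$v{\left(B \right)} = 60 - \frac{40}{B}$ ($v{\left(B \right)} = 10 \left(- \frac{4}{B} + 6\right) = 10 \left(6 - \frac{4}{B}\right) = 60 - \frac{40}{B}$)
$v{\left(f \right)} - H = \left(60 - \frac{40}{\frac{835}{3}}\right) - 0 = \left(60 - \frac{24}{167}\right) + 0 = \frac{9996}{167} + 0 = \frac{9996}{167}$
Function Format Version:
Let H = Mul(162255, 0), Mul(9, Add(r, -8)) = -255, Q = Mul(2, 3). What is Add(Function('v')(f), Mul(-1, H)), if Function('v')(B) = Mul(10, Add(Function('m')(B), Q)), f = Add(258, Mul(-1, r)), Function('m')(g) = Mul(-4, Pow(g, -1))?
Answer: Rational(9996, 167) ≈ 59.856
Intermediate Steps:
Q = 6
r = Rational(-61, 3) (r = Add(8, Mul(Rational(1, 9), -255)) = Add(8, Rational(-85, 3)) = Rational(-61, 3) ≈ -20.333)
H = 0
f = Rational(835, 3) (f = Add(258, Mul(-1, Rational(-61, 3))) = Add(258, Rational(61, 3)) = Rational(835, 3) ≈ 278.33)
Function('v')(B) = Add(60, Mul(-40, Pow(B, -1))) (Function('v')(B) = Mul(10, Add(Mul(-4, Pow(B, -1)), 6)) = Mul(10, Add(6, Mul(-4, Pow(B, -1)))) = Add(60, Mul(-40, Pow(B, -1))))
Add(Function('v')(f), Mul(-1, H)) = Add(Add(60, Mul(-40, Pow(Rational(835, 3), -1))), Mul(-1, 0)) = Add(Add(60, Mul(-40, Rational(3, 835))), 0) = Add(Add(60, Rational(-24, 167)), 0) = Add(Rational(9996, 167), 0) = Rational(9996, 167)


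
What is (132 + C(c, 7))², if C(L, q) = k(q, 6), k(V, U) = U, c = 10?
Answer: 19044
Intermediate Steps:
C(L, q) = 6
(132 + C(c, 7))² = (132 + 6)² = 138² = 19044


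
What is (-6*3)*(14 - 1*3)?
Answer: -198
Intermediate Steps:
(-6*3)*(14 - 1*3) = -18*(14 - 3) = -18*11 = -198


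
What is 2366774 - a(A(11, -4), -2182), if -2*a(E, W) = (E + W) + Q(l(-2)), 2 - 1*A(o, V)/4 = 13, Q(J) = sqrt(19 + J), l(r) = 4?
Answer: 2365661 + sqrt(23)/2 ≈ 2.3657e+6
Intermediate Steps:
A(o, V) = -44 (A(o, V) = 8 - 4*13 = 8 - 52 = -44)
a(E, W) = -E/2 - W/2 - sqrt(23)/2 (a(E, W) = -((E + W) + sqrt(19 + 4))/2 = -((E + W) + sqrt(23))/2 = -(E + W + sqrt(23))/2 = -E/2 - W/2 - sqrt(23)/2)
2366774 - a(A(11, -4), -2182) = 2366774 - (-1/2*(-44) - 1/2*(-2182) - sqrt(23)/2) = 2366774 - (22 + 1091 - sqrt(23)/2) = 2366774 - (1113 - sqrt(23)/2) = 2366774 + (-1113 + sqrt(23)/2) = 2365661 + sqrt(23)/2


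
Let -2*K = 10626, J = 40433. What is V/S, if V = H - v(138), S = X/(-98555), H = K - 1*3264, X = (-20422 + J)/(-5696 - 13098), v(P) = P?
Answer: -16142294869050/20011 ≈ -8.0667e+8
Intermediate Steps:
K = -5313 (K = -½*10626 = -5313)
X = -20011/18794 (X = (-20422 + 40433)/(-5696 - 13098) = 20011/(-18794) = 20011*(-1/18794) = -20011/18794 ≈ -1.0648)
H = -8577 (H = -5313 - 1*3264 = -5313 - 3264 = -8577)
S = 20011/1852242670 (S = -20011/18794/(-98555) = -20011/18794*(-1/98555) = 20011/1852242670 ≈ 1.0804e-5)
V = -8715 (V = -8577 - 1*138 = -8577 - 138 = -8715)
V/S = -8715/20011/1852242670 = -8715*1852242670/20011 = -16142294869050/20011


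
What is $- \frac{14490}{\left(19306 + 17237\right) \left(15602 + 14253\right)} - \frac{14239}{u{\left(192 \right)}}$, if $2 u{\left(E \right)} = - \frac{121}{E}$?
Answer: $\frac{56812341459270}{1257237553} \approx 45188.0$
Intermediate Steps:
$u{\left(E \right)} = - \frac{121}{2 E}$ ($u{\left(E \right)} = \frac{\left(-121\right) \frac{1}{E}}{2} = - \frac{121}{2 E}$)
$- \frac{14490}{\left(19306 + 17237\right) \left(15602 + 14253\right)} - \frac{14239}{u{\left(192 \right)}} = - \frac{14490}{\left(19306 + 17237\right) \left(15602 + 14253\right)} - \frac{14239}{\left(- \frac{121}{2}\right) \frac{1}{192}} = - \frac{14490}{36543 \cdot 29855} - \frac{14239}{\left(- \frac{121}{2}\right) \frac{1}{192}} = - \frac{14490}{1090991265} - \frac{14239}{- \frac{121}{384}} = \left(-14490\right) \frac{1}{1090991265} - - \frac{5467776}{121} = - \frac{138}{10390393} + \frac{5467776}{121} = \frac{56812341459270}{1257237553}$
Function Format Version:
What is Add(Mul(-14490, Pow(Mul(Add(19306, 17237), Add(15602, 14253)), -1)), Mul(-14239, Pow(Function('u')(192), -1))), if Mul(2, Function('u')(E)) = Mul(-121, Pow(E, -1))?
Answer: Rational(56812341459270, 1257237553) ≈ 45188.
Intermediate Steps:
Function('u')(E) = Mul(Rational(-121, 2), Pow(E, -1)) (Function('u')(E) = Mul(Rational(1, 2), Mul(-121, Pow(E, -1))) = Mul(Rational(-121, 2), Pow(E, -1)))
Add(Mul(-14490, Pow(Mul(Add(19306, 17237), Add(15602, 14253)), -1)), Mul(-14239, Pow(Function('u')(192), -1))) = Add(Mul(-14490, Pow(Mul(Add(19306, 17237), Add(15602, 14253)), -1)), Mul(-14239, Pow(Mul(Rational(-121, 2), Pow(192, -1)), -1))) = Add(Mul(-14490, Pow(Mul(36543, 29855), -1)), Mul(-14239, Pow(Mul(Rational(-121, 2), Rational(1, 192)), -1))) = Add(Mul(-14490, Pow(1090991265, -1)), Mul(-14239, Pow(Rational(-121, 384), -1))) = Add(Mul(-14490, Rational(1, 1090991265)), Mul(-14239, Rational(-384, 121))) = Add(Rational(-138, 10390393), Rational(5467776, 121)) = Rational(56812341459270, 1257237553)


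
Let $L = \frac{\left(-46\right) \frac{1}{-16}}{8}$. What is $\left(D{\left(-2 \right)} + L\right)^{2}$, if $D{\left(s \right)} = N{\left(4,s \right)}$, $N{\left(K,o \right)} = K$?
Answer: $\frac{77841}{4096} \approx 19.004$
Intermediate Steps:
$L = \frac{23}{64}$ ($L = \left(-46\right) \left(- \frac{1}{16}\right) \frac{1}{8} = \frac{23}{8} \cdot \frac{1}{8} = \frac{23}{64} \approx 0.35938$)
$D{\left(s \right)} = 4$
$\left(D{\left(-2 \right)} + L\right)^{2} = \left(4 + \frac{23}{64}\right)^{2} = \left(\frac{279}{64}\right)^{2} = \frac{77841}{4096}$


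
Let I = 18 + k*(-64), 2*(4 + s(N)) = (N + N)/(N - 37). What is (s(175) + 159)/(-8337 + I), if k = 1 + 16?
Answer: -21565/1298166 ≈ -0.016612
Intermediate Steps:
k = 17
s(N) = -4 + N/(-37 + N) (s(N) = -4 + ((N + N)/(N - 37))/2 = -4 + ((2*N)/(-37 + N))/2 = -4 + (2*N/(-37 + N))/2 = -4 + N/(-37 + N))
I = -1070 (I = 18 + 17*(-64) = 18 - 1088 = -1070)
(s(175) + 159)/(-8337 + I) = ((148 - 3*175)/(-37 + 175) + 159)/(-8337 - 1070) = ((148 - 525)/138 + 159)/(-9407) = ((1/138)*(-377) + 159)*(-1/9407) = (-377/138 + 159)*(-1/9407) = (21565/138)*(-1/9407) = -21565/1298166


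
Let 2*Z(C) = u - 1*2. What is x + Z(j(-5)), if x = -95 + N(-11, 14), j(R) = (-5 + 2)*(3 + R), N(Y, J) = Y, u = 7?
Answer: -207/2 ≈ -103.50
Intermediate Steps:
j(R) = -9 - 3*R (j(R) = -3*(3 + R) = -9 - 3*R)
Z(C) = 5/2 (Z(C) = (7 - 1*2)/2 = (7 - 2)/2 = (½)*5 = 5/2)
x = -106 (x = -95 - 11 = -106)
x + Z(j(-5)) = -106 + 5/2 = -207/2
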